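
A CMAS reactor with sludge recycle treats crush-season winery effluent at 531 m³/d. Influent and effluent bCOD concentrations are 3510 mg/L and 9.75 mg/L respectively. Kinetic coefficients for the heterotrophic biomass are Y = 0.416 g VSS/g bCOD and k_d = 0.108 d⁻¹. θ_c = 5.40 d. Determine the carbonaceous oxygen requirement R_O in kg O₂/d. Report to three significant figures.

Y_obs = Y / (1 + k_d θ_c) = 0.416 / (1 + 0.108 × 5.40) = 0.416 / 1.583 = 0.2628.
ΔS = 3510 − 9.75 = 3500 mg/L, so the substrate removal rate is 531 × 3500/1000 = 1859 kg bCOD/d.
Net sludge production P_X = 0.2628 × 1859 = 488.4 kg VSS/d.
R_O = Q·(S₀ − S) − 1.42·P_X = 1859 − 1.42 × 488.4 = 1165 kg O₂/d.

R_O ≈ 1170 kg O₂/d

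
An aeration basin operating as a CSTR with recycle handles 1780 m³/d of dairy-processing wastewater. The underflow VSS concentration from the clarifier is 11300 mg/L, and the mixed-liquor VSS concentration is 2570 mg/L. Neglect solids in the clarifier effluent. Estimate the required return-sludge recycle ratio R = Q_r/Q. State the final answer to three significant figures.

Mass balance around the secondary clarifier (neglecting effluent solids): R = X / (X_r − X) = 2570 / (11300 − 2570) = 0.2944.

R ≈ 0.294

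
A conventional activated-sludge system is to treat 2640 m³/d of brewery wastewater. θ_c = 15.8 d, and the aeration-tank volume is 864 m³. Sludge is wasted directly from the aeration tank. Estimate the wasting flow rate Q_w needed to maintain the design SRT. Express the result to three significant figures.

With mixed-liquor wasting, θ_c = V/Q_w, so Q_w = V/θ_c = 864.0/15.8 = 54.68 m³/d.

Q_w ≈ 54.7 m³/d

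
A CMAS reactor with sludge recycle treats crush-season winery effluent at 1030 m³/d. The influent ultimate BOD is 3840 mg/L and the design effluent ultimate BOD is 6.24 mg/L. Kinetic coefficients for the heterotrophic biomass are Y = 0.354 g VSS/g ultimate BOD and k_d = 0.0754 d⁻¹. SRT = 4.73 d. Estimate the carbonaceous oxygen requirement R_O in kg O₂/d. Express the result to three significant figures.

R_O ≈ 2490 kg O₂/d

Observed yield with endogenous decay: Y_obs = Y / (1 + k_d·θ_c) = 0.354 / (1 + 0.0754 × 4.73) = 0.354 / 1.357 = 0.2609 g VSS/g ultimate BOD.
Q·(S₀ − S) = 1030 × (3840 − 6.24) × 10⁻³ = 3949 kg/d removed.
P_X = Y_obs·Q·(S₀ − S) = 0.2609 × 3949 = 1030 kg VSS/d.
R_O = Q·(S₀ − S) − 1.42·P_X = 3949 − 1.42 × 1030 = 2486 kg O₂/d.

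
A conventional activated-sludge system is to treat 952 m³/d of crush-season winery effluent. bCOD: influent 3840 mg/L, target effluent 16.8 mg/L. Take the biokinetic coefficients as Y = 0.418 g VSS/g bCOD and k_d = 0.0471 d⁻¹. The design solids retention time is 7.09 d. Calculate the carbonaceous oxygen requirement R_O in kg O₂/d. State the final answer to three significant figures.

Y_obs = Y / (1 + k_d θ_c) = 0.418 / (1 + 0.0471 × 7.09) = 0.418 / 1.334 = 0.3134.
Substrate removed = Q·(S₀ − S) = 952 m³/d × (3840 − 16.8) g/m³ = 3.64×10^6 g/d = 3640 kg/d.
Net sludge production P_X = 0.3134 × 3640 = 1141 kg VSS/d.
R_O = Q·ΔS − 1.42 P_X = 3640 − 1620 = 2020 kg O₂/d.

R_O ≈ 2020 kg O₂/d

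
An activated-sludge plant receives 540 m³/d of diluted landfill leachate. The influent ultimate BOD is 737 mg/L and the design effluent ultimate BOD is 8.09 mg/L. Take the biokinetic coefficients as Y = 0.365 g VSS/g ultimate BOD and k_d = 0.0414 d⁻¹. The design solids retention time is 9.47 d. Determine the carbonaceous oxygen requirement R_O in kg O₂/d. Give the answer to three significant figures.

Observed yield with endogenous decay: Y_obs = Y / (1 + k_d·θ_c) = 0.365 / (1 + 0.0414 × 9.47) = 0.365 / 1.392 = 0.2622 g VSS/g ultimate BOD.
ΔS = 737 − 8.09 = 728.9 mg/L, so the substrate removal rate is 540 × 728.9/1000 = 393.6 kg ultimate BOD/d.
Net sludge production P_X = 0.2622 × 393.6 = 103.2 kg VSS/d.
Carbonaceous O₂ demand = substrate oxidised − cell-mass equivalent = 393.6 − 1.42 × 103.2 = 247.1 kg O₂/d.

R_O ≈ 247 kg O₂/d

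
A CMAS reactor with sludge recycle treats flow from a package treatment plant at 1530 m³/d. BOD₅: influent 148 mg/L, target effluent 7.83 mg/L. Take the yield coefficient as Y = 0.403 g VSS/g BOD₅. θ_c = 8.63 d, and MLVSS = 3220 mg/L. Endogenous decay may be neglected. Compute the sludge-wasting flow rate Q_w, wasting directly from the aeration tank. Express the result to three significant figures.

Q_w ≈ 26.8 m³/d

With k_d = 0 the design equation reduces to V = Y Q (S₀−S) θ_c / X = 0.403 × 1530 × (148 − 7.83) × 8.63 / 3220 = 231.6 m³.
With mixed-liquor wasting, θ_c = V/Q_w, so Q_w = V/θ_c = 231.6/8.63 = 26.84 m³/d.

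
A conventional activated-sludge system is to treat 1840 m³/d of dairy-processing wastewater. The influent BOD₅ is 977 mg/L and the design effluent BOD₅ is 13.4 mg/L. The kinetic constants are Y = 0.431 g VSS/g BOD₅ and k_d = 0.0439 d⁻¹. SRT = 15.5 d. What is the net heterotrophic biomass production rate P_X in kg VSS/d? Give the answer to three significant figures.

P_X ≈ 455 kg VSS/d

The observed yield is Y_obs = Y/(1 + k_d·θ_c) = 0.431 / (1 + 0.0439 × 15.5) = 0.431 / 1.680 = 0.2565 g VSS per g BOD₅ removed.
Q·(S₀ − S) = 1840 × (977 − 13.4) × 10⁻³ = 1773 kg/d removed.
Net biomass production P_X = Y_obs × Q·(S₀ − S) = 0.2565 × 1773 = 454.7 kg VSS/d.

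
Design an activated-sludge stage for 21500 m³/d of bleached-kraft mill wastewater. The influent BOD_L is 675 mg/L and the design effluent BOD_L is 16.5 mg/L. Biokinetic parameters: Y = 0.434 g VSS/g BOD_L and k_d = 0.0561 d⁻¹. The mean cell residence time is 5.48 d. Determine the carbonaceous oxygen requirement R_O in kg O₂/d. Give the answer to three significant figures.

Y_obs = Y / (1 + k_d θ_c) = 0.434 / (1 + 0.0561 × 5.48) = 0.434 / 1.307 = 0.3319.
Mass of BOD_L removed per day: Q(S₀ − S) = 21500 × 658.5 g/m³ = 14158 kg/d.
Biomass synthesised: P_X = Y_obs × 14158 = 4700 kg VSS/d.
R_O = Q·ΔS − 1.42 P_X = 14158 − 6674 = 7484 kg O₂/d.

R_O ≈ 7480 kg O₂/d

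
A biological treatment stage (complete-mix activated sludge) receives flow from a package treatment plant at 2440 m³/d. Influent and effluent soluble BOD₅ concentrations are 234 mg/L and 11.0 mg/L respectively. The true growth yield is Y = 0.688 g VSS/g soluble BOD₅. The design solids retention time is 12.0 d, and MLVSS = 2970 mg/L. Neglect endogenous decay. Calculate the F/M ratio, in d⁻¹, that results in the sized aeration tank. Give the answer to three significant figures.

F/M ≈ 0.127 d⁻¹

Biomass mass balance (decay neglected): V·X = Y·Q·(S₀ − S)·θ_c, so V = 0.688 × 2440 × (234 − 11.0) × 12.0 / 2970 = 1513 m³.
F/M = applied load / biomass = Q·S₀/(V·X) = 2440 × 234 / (1513 × 2970) = 0.1271 d⁻¹.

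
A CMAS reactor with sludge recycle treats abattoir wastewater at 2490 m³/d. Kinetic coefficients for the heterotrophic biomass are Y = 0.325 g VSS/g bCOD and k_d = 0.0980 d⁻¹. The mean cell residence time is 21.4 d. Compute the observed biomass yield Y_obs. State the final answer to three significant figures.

Y_obs ≈ 0.105 g VSS/g bCOD

Correct the yield for decay: Y_obs = Y/(1 + k_d θ_c) = 0.325 / (1 + 0.0980 × 21.4) = 0.325 / 3.097 = 0.1049.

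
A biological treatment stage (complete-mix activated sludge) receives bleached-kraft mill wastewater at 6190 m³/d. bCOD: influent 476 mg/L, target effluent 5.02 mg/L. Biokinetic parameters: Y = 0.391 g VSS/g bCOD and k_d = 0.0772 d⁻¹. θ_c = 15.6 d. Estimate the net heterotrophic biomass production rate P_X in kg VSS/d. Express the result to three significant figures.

Correct the yield for decay: Y_obs = Y/(1 + k_d θ_c) = 0.391 / (1 + 0.0772 × 15.6) = 0.391 / 2.204 = 0.1774.
Mass of bCOD removed per day: Q(S₀ − S) = 6190 × 471.0 g/m³ = 2915 kg/d.
So the net sludge growth is P_X = 0.1774 × 2915 = 517.1 kg VSS/d.

P_X ≈ 517 kg VSS/d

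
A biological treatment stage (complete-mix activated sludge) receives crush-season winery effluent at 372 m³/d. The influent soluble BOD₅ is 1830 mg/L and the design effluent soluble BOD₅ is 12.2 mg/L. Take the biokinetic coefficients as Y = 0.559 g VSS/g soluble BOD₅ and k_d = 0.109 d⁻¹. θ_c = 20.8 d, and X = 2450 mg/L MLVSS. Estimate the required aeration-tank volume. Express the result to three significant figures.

Steady-state biomass mass balance: V·X·(1 + k_d·θ_c) = Y·Q·(S₀ − S)·θ_c, so V = 0.559 × 372 × (1830 − 12.2) × 20.8 / [2450 × (1 + 0.109 × 20.8)] = 7.86×10^6 / 8005 = 982.3 m³.

V ≈ 982 m³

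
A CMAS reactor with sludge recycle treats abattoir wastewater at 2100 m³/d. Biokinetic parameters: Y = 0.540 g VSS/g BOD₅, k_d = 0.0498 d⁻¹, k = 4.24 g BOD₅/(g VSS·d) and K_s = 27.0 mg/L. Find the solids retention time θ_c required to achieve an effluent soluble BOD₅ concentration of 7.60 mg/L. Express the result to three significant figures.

θ_c ≈ 2.21 d

At the target effluent, Y k S/(K_s+S) = 0.540×4.24×7.60/34.60 = 0.5029 d⁻¹.
1/θ_c = 0.5029 − 0.0498 = 0.4531 d⁻¹, so θ_c = 2.207 d.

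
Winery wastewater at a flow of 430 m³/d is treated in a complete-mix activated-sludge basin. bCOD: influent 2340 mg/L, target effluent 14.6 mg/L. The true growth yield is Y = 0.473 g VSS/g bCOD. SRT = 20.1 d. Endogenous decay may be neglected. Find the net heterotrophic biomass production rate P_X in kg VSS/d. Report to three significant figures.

P_X ≈ 473 kg VSS/d

With endogenous decay neglected, the observed yield equals the true yield: Y_obs = Y = 0.473 g VSS/g bCOD.
Mass of bCOD removed per day: Q(S₀ − S) = 430 × 2325 g/m³ = 999.9 kg/d.
Biomass produced: P_X = Y_obs·Q·ΔS = 0.4730 × 999.9 ≈ 473.0 kg VSS/d.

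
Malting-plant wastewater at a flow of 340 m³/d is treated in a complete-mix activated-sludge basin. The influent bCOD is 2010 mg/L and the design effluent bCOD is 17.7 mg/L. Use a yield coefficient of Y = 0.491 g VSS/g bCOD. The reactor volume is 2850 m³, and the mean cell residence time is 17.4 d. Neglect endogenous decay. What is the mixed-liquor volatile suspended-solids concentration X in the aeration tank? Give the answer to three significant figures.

From V·X = Y·Q·(S₀ − S)·θ_c (decay neglected): X = 0.491 × 340 × (2010 − 17.7) × 17.4 / 2850 = 2031 mg/L.

X ≈ 2030 mg/L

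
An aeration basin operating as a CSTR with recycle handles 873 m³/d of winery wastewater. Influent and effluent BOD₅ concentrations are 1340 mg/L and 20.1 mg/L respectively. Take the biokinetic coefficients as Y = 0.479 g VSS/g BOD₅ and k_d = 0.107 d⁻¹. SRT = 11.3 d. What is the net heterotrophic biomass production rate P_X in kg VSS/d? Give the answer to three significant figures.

P_X ≈ 250 kg VSS/d

Observed yield with endogenous decay: Y_obs = Y / (1 + k_d·θ_c) = 0.479 / (1 + 0.107 × 11.3) = 0.479 / 2.209 = 0.2168 g VSS/g BOD₅.
ΔS = 1340 − 20.1 = 1320 mg/L, so the substrate removal rate is 873 × 1320/1000 = 1152 kg BOD₅/d.
Net biomass production P_X = Y_obs × Q·(S₀ − S) = 0.2168 × 1152 = 249.8 kg VSS/d.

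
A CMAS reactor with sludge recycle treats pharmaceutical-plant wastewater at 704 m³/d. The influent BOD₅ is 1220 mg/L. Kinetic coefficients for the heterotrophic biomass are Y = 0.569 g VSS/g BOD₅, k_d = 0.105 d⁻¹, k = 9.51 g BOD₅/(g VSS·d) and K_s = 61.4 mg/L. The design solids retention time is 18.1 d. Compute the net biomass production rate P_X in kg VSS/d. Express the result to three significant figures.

For a completely mixed reactor with recycle the Lawrence–McCarty relation gives S = K_s·(1 + k_d·θ_c) / [θ_c·(Y·k − k_d) − 1] = 61.4 × (1 + 0.105 × 18.1) / [18.1 × (0.569 × 9.51 − 0.105) − 1] = 178.1 / 95.04 = 1.874 mg/L.
The observed yield is Y_obs = Y/(1 + k_d·θ_c) = 0.569 / (1 + 0.105 × 18.1) = 0.569 / 2.901 = 0.1962 g VSS per g BOD₅ removed.
Q·(S₀ − S) = 704 × (1220 − 1.87) × 10⁻³ = 857.6 kg/d removed.
Net biomass production P_X = Y_obs × Q·(S₀ − S) = 0.1962 × 857.6 = 168.2 kg VSS/d.

P_X ≈ 168 kg VSS/d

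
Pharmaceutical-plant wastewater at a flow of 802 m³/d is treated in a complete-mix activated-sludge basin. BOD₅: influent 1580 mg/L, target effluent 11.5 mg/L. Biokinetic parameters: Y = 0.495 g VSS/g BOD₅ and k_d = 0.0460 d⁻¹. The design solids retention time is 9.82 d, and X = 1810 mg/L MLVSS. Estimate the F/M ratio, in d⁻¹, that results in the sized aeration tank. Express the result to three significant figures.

F/M ≈ 0.301 d⁻¹

From the SRT design equation V = Y Q (S₀−S) θ_c / [X (1 + k_d θ_c)] = 0.495 × 802 × (1580 − 11.5) × 9.82 / [1810 × (1 + 0.0460 × 9.82)] = 6.11×10^6 / 2628 = 2327 m³.
Food-to-microorganism ratio F/M = Q S₀ / (V X) = 802 × 1580 / (2327 × 1810) = 0.3008 d⁻¹.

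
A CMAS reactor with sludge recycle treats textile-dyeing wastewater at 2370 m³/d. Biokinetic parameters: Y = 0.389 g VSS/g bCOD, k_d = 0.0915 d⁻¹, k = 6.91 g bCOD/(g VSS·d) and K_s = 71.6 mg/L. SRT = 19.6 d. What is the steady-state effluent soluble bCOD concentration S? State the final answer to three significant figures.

S ≈ 4.01 mg/L

Effluent substrate depends only on kinetics and SRT: S = K_s(1 + k_d θ_c) / [θ_c(Yk − k_d) − 1] = 71.6 × (1 + 0.0915 × 19.6) / [19.6 × (0.389 × 6.91 − 0.0915) − 1] = 200.0 / 49.89 = 4.009 mg/L.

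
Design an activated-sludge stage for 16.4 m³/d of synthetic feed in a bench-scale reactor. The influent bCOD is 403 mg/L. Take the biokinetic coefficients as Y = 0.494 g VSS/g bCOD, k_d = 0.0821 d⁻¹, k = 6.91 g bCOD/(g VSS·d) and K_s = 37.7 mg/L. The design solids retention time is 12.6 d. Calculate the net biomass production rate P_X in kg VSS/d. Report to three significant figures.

P_X ≈ 1.60 kg VSS/d

From the Monod/SRT balance for a CMAS, S = K_s·(1+k_d θ_c)/[θ_c·(Y k − k_d) − 1] = 37.7 × (1 + 0.0821 × 12.6) / [12.6 × (0.494 × 6.91 − 0.0821) − 1] = 76.70 / 40.98 = 1.872 mg/L.
The observed yield is Y_obs = Y/(1 + k_d·θ_c) = 0.494 / (1 + 0.0821 × 12.6) = 0.494 / 2.034 = 0.2428 g VSS per g bCOD removed.
ΔS = 403 − 1.87 = 401.1 mg/L, so the substrate removal rate is 16.4 × 401.1/1000 = 6.579 kg bCOD/d.
Net biomass production P_X = Y_obs × Q·(S₀ − S) = 0.2428 × 6.579 = 1.597 kg VSS/d.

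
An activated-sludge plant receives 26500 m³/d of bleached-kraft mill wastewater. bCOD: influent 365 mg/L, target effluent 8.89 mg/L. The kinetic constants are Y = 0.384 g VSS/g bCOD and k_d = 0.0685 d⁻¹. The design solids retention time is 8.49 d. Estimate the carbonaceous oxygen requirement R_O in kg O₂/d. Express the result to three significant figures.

Observed yield with endogenous decay: Y_obs = Y / (1 + k_d·θ_c) = 0.384 / (1 + 0.0685 × 8.49) = 0.384 / 1.582 = 0.2428 g VSS/g bCOD.
Mass of bCOD removed per day: Q(S₀ − S) = 26500 × 356.1 g/m³ = 9437 kg/d.
Biomass synthesised: P_X = Y_obs × 9437 = 2291 kg VSS/d.
R_O = Q·(S₀ − S) − 1.42·P_X = 9437 − 1.42 × 2291 = 6183 kg O₂/d.

R_O ≈ 6180 kg O₂/d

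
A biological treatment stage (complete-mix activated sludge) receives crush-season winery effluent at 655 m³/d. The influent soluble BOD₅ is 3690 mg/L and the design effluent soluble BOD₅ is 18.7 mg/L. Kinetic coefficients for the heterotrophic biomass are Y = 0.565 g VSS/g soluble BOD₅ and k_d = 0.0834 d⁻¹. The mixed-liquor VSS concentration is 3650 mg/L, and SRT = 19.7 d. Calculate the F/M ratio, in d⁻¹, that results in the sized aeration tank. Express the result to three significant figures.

F/M ≈ 0.239 d⁻¹

Steady-state biomass mass balance: V·X·(1 + k_d·θ_c) = Y·Q·(S₀ − S)·θ_c, so V = 0.565 × 655 × (3690 − 18.7) × 19.7 / [3650 × (1 + 0.0834 × 19.7)] = 2.68×10^7 / 9647 = 2775 m³.
F/M = Q·S₀ / (V·X) = 655 × 3690 / (2775 × 3650) = 0.2387 g soluble BOD₅·(g VSS·d)⁻¹.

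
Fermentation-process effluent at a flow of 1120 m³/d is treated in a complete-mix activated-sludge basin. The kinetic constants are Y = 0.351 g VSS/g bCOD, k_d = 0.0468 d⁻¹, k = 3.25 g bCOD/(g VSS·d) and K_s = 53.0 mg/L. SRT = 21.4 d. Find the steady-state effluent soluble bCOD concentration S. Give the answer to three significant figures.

Effluent substrate depends only on kinetics and SRT: S = K_s(1 + k_d θ_c) / [θ_c(Yk − k_d) − 1] = 53.0 × (1 + 0.0468 × 21.4) / [21.4 × (0.351 × 3.25 − 0.0468) − 1] = 106.1 / 22.41 = 4.734 mg/L.

S ≈ 4.73 mg/L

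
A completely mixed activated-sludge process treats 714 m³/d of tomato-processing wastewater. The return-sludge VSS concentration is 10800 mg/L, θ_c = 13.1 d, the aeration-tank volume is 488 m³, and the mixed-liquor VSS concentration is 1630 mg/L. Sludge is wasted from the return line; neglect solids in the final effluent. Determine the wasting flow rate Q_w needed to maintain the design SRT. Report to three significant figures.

Q_w = (V·X)/(θ_c X_r) = 488.0 × 1630 / (13.1 × 10800) = 5.622 m³/d.

Q_w ≈ 5.62 m³/d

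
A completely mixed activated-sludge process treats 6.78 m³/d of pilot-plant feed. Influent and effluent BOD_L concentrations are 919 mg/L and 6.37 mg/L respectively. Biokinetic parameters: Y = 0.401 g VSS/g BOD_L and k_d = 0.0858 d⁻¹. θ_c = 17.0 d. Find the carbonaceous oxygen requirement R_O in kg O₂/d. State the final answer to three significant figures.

Y_obs = Y / (1 + k_d θ_c) = 0.401 / (1 + 0.0858 × 17.0) = 0.401 / 2.459 = 0.1631.
Q·(S₀ − S) = 6.78 × (919 − 6.37) × 10⁻³ = 6.188 kg/d removed.
P_X = Y_obs·Q·(S₀ − S) = 0.1631 × 6.188 = 1.009 kg VSS/d.
Carbonaceous O₂ demand = substrate oxidised − cell-mass equivalent = 6.188 − 1.42 × 1.009 = 4.755 kg O₂/d.

R_O ≈ 4.75 kg O₂/d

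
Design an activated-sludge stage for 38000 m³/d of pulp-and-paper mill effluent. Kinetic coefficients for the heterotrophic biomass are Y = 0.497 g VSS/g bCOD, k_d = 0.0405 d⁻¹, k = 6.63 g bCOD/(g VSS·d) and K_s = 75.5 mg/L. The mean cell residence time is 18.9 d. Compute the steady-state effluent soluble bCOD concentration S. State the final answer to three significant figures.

Effluent substrate depends only on kinetics and SRT: S = K_s(1 + k_d θ_c) / [θ_c(Yk − k_d) − 1] = 75.5 × (1 + 0.0405 × 18.9) / [18.9 × (0.497 × 6.63 − 0.0405) − 1] = 133.3 / 60.51 = 2.203 mg/L.

S ≈ 2.20 mg/L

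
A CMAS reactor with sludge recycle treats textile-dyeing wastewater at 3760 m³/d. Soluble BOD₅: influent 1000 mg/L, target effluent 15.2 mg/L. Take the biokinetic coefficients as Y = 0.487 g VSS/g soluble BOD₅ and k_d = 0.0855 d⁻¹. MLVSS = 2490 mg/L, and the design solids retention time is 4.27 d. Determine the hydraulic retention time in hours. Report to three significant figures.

Steady-state biomass mass balance: V·X·(1 + k_d·θ_c) = Y·Q·(S₀ − S)·θ_c, so V = 0.487 × 3760 × (1000 − 15.2) × 4.27 / [2490 × (1 + 0.0855 × 4.27)] = 7.7×10^6 / 3399 = 2265 m³.
τ = V/Q = 2265/3760 = 0.6025 d, or 14.46 h.

τ ≈ 14.5 h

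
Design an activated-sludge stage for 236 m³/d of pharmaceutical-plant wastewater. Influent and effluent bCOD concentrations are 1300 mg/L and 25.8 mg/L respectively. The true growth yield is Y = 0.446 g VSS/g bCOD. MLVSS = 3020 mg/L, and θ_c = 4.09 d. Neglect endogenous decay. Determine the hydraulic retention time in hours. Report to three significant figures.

τ ≈ 18.5 h

Biomass mass balance (decay neglected): V·X = Y·Q·(S₀ − S)·θ_c, so V = 0.446 × 236 × (1300 − 25.8) × 4.09 / 3020 = 181.6 m³.
Hydraulic retention time τ = V/Q = 181.6 / 236 = 0.7696 d = 18.47 h.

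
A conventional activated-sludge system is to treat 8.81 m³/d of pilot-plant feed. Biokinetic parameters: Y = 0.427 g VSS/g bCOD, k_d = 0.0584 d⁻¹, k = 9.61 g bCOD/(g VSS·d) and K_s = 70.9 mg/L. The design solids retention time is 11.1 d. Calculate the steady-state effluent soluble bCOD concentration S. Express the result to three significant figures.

For a completely mixed reactor with recycle the Lawrence–McCarty relation gives S = K_s·(1 + k_d·θ_c) / [θ_c·(Y·k − k_d) − 1] = 70.9 × (1 + 0.0584 × 11.1) / [11.1 × (0.427 × 9.61 − 0.0584) − 1] = 116.9 / 43.90 = 2.662 mg/L.

S ≈ 2.66 mg/L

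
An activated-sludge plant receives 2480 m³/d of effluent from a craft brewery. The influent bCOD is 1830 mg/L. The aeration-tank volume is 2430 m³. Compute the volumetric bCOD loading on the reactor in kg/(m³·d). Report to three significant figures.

L_v ≈ 1.87 kg bCOD/(m³·d)

Volumetric loading L_v = Q·S₀ / V = 2480 × 1830 g/m³ / 2430 m³ = 1868 g/(m³·d) = 1.868 kg bCOD/(m³·d).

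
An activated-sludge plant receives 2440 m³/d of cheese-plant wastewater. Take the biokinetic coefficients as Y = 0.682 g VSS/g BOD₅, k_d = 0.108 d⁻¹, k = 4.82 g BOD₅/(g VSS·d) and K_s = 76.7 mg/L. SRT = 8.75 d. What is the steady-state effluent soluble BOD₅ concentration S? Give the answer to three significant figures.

Effluent substrate depends only on kinetics and SRT: S = K_s(1 + k_d θ_c) / [θ_c(Yk − k_d) − 1] = 76.7 × (1 + 0.108 × 8.75) / [8.75 × (0.682 × 4.82 − 0.108) − 1] = 149.2 / 26.82 = 5.563 mg/L.

S ≈ 5.56 mg/L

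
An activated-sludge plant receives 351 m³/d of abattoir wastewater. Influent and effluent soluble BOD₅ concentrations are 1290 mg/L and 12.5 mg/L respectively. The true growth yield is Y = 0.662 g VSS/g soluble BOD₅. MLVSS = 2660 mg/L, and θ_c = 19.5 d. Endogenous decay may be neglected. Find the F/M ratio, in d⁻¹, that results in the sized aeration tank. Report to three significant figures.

With k_d = 0 the design equation reduces to V = Y Q (S₀−S) θ_c / X = 0.662 × 351 × (1290 − 12.5) × 19.5 / 2660 = 2176 m³.
F/M = Q·S₀ / (V·X) = 351 × 1290 / (2176 × 2660) = 0.07822 g soluble BOD₅·(g VSS·d)⁻¹.

F/M ≈ 0.0782 d⁻¹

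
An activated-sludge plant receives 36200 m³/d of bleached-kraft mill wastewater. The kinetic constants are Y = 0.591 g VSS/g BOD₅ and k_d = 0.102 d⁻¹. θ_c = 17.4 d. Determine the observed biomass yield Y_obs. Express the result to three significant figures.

Y_obs ≈ 0.213 g VSS/g BOD₅

Observed yield with endogenous decay: Y_obs = Y / (1 + k_d·θ_c) = 0.591 / (1 + 0.102 × 17.4) = 0.591 / 2.775 = 0.2130 g VSS/g BOD₅.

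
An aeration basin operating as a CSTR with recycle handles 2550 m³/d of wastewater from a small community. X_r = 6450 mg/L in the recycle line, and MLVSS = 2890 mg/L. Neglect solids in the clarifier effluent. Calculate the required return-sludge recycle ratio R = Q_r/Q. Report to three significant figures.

Mass balance around the secondary clarifier (neglecting effluent solids): R = X / (X_r − X) = 2890 / (6450 − 2890) = 0.8118.

R ≈ 0.812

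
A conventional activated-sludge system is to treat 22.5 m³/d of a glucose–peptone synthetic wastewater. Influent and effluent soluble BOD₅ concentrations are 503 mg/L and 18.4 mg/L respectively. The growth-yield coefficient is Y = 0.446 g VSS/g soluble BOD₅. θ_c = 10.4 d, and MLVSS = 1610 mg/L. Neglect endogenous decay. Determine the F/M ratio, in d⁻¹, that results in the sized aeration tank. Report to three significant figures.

F/M ≈ 0.224 d⁻¹

Biomass mass balance (decay neglected): V·X = Y·Q·(S₀ − S)·θ_c, so V = 0.446 × 22.5 × (503 − 18.4) × 10.4 / 1610 = 31.41 m³.
Food-to-microorganism ratio F/M = Q S₀ / (V X) = 22.5 × 503 / (31.41 × 1610) = 0.2238 d⁻¹.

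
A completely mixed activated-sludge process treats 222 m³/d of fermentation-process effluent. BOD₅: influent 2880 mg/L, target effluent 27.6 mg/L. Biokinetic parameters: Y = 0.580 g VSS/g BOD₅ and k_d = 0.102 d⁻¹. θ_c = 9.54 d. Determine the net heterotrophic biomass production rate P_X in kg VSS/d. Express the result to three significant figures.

P_X ≈ 186 kg VSS/d

Observed yield with endogenous decay: Y_obs = Y / (1 + k_d·θ_c) = 0.580 / (1 + 0.102 × 9.54) = 0.580 / 1.973 = 0.2940 g VSS/g BOD₅.
Substrate removed = Q·(S₀ − S) = 222 m³/d × (2880 − 27.6) g/m³ = 6.33×10^5 g/d = 633.2 kg/d.
Biomass produced: P_X = Y_obs·Q·ΔS = 0.2940 × 633.2 ≈ 186.1 kg VSS/d.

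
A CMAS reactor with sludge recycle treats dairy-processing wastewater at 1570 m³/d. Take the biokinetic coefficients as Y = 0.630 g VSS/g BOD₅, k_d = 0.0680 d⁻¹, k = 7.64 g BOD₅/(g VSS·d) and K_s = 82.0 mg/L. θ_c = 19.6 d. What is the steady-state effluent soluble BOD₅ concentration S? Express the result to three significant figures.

S ≈ 2.08 mg/L

For a completely mixed reactor with recycle the Lawrence–McCarty relation gives S = K_s·(1 + k_d·θ_c) / [θ_c·(Y·k − k_d) − 1] = 82.0 × (1 + 0.0680 × 19.6) / [19.6 × (0.630 × 7.64 − 0.0680) − 1] = 191.3 / 92.01 = 2.079 mg/L.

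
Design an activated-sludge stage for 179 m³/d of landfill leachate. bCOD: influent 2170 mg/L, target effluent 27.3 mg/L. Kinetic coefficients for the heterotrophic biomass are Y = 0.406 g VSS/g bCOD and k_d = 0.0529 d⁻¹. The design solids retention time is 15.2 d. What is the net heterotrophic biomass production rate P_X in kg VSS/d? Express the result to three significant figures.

P_X ≈ 86.3 kg VSS/d

Correct the yield for decay: Y_obs = Y/(1 + k_d θ_c) = 0.406 / (1 + 0.0529 × 15.2) = 0.406 / 1.804 = 0.2250.
Mass of bCOD removed per day: Q(S₀ − S) = 179 × 2143 g/m³ = 383.5 kg/d.
Biomass produced: P_X = Y_obs·Q·ΔS = 0.2250 × 383.5 ≈ 86.31 kg VSS/d.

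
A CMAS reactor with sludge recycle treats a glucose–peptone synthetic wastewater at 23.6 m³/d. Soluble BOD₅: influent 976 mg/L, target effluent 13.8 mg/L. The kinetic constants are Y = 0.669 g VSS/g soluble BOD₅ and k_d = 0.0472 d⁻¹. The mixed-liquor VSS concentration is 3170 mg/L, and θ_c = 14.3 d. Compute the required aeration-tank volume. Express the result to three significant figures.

V ≈ 40.9 m³

Steady-state biomass mass balance: V·X·(1 + k_d·θ_c) = Y·Q·(S₀ − S)·θ_c, so V = 0.669 × 23.6 × (976 − 13.8) × 14.3 / [3170 × (1 + 0.0472 × 14.3)] = 2.17×10^5 / 5310 = 40.91 m³.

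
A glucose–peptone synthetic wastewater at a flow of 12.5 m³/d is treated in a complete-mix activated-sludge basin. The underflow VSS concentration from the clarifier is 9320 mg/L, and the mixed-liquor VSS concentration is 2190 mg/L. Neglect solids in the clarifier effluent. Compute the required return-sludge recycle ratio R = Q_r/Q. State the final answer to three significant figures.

R = Q_r/Q = X/(X_r − X) = 2190 / (9320 − 2190) = 0.3072.

R ≈ 0.307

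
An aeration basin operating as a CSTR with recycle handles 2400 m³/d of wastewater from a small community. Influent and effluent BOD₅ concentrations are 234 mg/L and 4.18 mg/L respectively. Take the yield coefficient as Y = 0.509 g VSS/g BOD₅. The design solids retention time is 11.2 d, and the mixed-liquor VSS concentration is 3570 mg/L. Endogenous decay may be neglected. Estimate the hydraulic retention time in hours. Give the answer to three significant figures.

With k_d = 0 the design equation reduces to V = Y Q (S₀−S) θ_c / X = 0.509 × 2400 × (234 − 4.18) × 11.2 / 3570 = 880.8 m³.
HRT = V/Q = 880.8 m³ / 2400 m³·d⁻¹ = 0.3670 d × 24 = 8.808 h.

τ ≈ 8.81 h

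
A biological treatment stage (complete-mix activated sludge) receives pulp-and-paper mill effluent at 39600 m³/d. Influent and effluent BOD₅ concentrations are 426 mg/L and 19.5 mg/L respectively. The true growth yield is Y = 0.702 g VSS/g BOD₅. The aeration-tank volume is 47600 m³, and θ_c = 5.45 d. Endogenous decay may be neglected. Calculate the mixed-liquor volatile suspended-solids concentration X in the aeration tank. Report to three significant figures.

X ≈ 1290 mg/L

From V·X = Y·Q·(S₀ − S)·θ_c (decay neglected): X = 0.702 × 39600 × (426 − 19.5) × 5.45 / 47600 = 1294 mg/L.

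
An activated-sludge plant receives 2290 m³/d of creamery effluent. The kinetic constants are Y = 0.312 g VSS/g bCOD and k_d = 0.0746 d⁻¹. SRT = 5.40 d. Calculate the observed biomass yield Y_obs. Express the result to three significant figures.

Y_obs = Y / (1 + k_d θ_c) = 0.312 / (1 + 0.0746 × 5.40) = 0.312 / 1.403 = 0.2224.

Y_obs ≈ 0.222 g VSS/g bCOD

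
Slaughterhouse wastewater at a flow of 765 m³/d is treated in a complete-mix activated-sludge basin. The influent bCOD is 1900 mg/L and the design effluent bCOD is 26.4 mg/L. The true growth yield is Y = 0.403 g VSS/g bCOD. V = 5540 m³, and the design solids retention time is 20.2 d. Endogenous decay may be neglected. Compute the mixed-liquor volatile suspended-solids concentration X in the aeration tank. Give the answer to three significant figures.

Without decay, X = Y Q (S₀−S) θ_c / V = 0.403 × 765 × (1900 − 26.4) × 20.2 / 5540 = 2106 mg/L.

X ≈ 2110 mg/L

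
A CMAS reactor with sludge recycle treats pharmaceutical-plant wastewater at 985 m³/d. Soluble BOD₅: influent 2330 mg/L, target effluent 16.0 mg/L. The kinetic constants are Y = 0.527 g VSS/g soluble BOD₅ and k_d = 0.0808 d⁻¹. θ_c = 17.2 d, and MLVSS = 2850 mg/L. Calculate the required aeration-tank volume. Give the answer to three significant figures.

V ≈ 3030 m³

Rearranging the biomass balance for a CMAS with decay, V = Y·Q·ΔS·θ_c / [X·(1+k_d θ_c)] = 0.527 × 985 × (2330 − 16.0) × 17.2 / [2850 × (1 + 0.0808 × 17.2)] = 2.07×10^7 / 6811 = 3033 m³.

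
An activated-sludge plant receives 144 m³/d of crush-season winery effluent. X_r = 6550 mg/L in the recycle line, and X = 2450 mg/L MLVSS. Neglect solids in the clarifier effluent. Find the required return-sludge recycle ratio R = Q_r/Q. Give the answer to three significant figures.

R = Q_r/Q = X/(X_r − X) = 2450 / (6550 − 2450) = 0.5976.

R ≈ 0.598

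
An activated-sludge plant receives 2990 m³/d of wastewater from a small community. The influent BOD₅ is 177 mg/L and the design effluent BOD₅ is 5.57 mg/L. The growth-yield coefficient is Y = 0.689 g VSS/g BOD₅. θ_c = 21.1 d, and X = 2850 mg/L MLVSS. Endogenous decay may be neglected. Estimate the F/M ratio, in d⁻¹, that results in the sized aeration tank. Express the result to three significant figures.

F/M ≈ 0.0710 d⁻¹

With k_d = 0 the design equation reduces to V = Y Q (S₀−S) θ_c / X = 0.689 × 2990 × (177 − 5.57) × 21.1 / 2850 = 2615 m³.
Food-to-microorganism ratio F/M = Q S₀ / (V X) = 2990 × 177 / (2615 × 2850) = 0.07102 d⁻¹.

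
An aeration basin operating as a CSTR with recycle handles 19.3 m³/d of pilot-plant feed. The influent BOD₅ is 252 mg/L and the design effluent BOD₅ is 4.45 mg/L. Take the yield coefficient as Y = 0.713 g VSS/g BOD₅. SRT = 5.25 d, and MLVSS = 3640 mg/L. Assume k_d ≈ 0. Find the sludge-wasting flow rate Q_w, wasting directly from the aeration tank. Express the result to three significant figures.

Q_w ≈ 0.936 m³/d

With k_d = 0 the design equation reduces to V = Y Q (S₀−S) θ_c / X = 0.713 × 19.3 × (252 − 4.45) × 5.25 / 3640 = 4.913 m³.
Wasting from the aeration tank: Q_w = V / θ_c = 4.913 / 5.25 = 0.9359 m³/d.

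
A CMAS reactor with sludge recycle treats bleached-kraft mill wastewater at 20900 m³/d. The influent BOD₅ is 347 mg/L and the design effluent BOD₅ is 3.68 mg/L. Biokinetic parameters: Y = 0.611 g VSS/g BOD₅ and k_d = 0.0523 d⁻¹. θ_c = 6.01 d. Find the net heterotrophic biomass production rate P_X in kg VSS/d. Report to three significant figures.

Y_obs = Y / (1 + k_d θ_c) = 0.611 / (1 + 0.0523 × 6.01) = 0.611 / 1.314 = 0.4649.
Substrate removed = Q·(S₀ − S) = 20900 m³/d × (347 − 3.68) g/m³ = 7.18×10^6 g/d = 7175 kg/d.
Net biomass production P_X = Y_obs × Q·(S₀ − S) = 0.4649 × 7175 = 3336 kg VSS/d.

P_X ≈ 3340 kg VSS/d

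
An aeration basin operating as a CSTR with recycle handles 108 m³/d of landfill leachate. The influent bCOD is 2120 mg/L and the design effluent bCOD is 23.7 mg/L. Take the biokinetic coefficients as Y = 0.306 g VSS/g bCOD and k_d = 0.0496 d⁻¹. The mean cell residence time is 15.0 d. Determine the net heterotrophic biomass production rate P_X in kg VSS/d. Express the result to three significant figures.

P_X ≈ 39.7 kg VSS/d

Observed yield with endogenous decay: Y_obs = Y / (1 + k_d·θ_c) = 0.306 / (1 + 0.0496 × 15.0) = 0.306 / 1.744 = 0.1755 g VSS/g bCOD.
Substrate removed = Q·(S₀ − S) = 108 m³/d × (2120 − 23.7) g/m³ = 2.26×10^5 g/d = 226.4 kg/d.
So the net sludge growth is P_X = 0.1755 × 226.4 = 39.72 kg VSS/d.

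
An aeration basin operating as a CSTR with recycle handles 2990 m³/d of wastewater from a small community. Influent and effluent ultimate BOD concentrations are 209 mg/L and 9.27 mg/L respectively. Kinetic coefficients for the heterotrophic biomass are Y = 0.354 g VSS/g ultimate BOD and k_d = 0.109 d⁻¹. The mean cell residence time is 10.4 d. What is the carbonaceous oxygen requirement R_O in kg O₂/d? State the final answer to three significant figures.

R_O ≈ 456 kg O₂/d

Y_obs = Y / (1 + k_d θ_c) = 0.354 / (1 + 0.109 × 10.4) = 0.354 / 2.134 = 0.1659.
Substrate removed = Q·(S₀ − S) = 2990 m³/d × (209 − 9.27) g/m³ = 5.97×10^5 g/d = 597.2 kg/d.
P_X = Y_obs·Q·(S₀ − S) = 0.1659 × 597.2 = 99.08 kg VSS/d.
R_O = Q·ΔS − 1.42 P_X = 597.2 − 140.7 = 456.5 kg O₂/d.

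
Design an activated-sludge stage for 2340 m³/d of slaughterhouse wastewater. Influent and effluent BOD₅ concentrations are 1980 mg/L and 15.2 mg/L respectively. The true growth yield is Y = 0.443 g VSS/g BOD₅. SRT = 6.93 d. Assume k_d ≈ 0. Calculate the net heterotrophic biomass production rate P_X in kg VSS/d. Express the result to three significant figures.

P_X ≈ 2040 kg VSS/d

No decay correction is needed, so Y_obs = Y = 0.443.
ΔS = 1980 − 15.2 = 1965 mg/L, so the substrate removal rate is 2340 × 1965/1000 = 4598 kg BOD₅/d.
Net biomass production P_X = Y_obs × Q·(S₀ − S) = 0.4430 × 4598 = 2037 kg VSS/d.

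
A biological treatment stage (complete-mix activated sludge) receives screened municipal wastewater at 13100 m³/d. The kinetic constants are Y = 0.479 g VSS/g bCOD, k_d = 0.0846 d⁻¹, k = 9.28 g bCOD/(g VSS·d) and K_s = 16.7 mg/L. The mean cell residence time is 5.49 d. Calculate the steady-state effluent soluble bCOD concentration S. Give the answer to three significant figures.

S ≈ 1.07 mg/L

For a completely mixed reactor with recycle the Lawrence–McCarty relation gives S = K_s·(1 + k_d·θ_c) / [θ_c·(Y·k − k_d) − 1] = 16.7 × (1 + 0.0846 × 5.49) / [5.49 × (0.479 × 9.28 − 0.0846) − 1] = 24.46 / 22.94 = 1.066 mg/L.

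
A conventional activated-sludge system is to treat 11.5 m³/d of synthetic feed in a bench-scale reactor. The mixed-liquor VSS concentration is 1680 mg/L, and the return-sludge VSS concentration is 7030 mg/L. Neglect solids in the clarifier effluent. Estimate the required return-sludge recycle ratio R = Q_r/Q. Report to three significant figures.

R ≈ 0.314

Mass balance around the secondary clarifier (neglecting effluent solids): R = X / (X_r − X) = 1680 / (7030 − 1680) = 0.3140.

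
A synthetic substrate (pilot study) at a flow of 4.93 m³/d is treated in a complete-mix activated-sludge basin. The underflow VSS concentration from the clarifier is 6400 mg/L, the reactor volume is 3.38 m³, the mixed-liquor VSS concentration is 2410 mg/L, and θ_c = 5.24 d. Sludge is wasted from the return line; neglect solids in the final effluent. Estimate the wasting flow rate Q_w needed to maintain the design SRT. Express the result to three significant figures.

θ_c = V·X/(Q_w·X_r) when wasting from the recycle, so Q_w = V·X/(θ_c·X_r) = 3.380 × 2410 / (5.24 × 6400) = 0.2429 m³/d.

Q_w ≈ 0.243 m³/d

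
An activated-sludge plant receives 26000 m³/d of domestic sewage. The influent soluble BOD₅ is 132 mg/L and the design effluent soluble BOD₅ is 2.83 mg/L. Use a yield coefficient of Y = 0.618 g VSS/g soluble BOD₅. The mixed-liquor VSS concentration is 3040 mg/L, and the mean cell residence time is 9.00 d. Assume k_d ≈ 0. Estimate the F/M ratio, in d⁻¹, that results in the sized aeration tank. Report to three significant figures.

F/M ≈ 0.184 d⁻¹

V·X = Y·Q·ΔS·θ_c gives V = 0.618 × 26000 × (132 − 2.83) × 9.00 / 3040 = 6145 m³.
F/M = applied load / biomass = Q·S₀/(V·X) = 26000 × 132 / (6145 × 3040) = 0.1837 d⁻¹.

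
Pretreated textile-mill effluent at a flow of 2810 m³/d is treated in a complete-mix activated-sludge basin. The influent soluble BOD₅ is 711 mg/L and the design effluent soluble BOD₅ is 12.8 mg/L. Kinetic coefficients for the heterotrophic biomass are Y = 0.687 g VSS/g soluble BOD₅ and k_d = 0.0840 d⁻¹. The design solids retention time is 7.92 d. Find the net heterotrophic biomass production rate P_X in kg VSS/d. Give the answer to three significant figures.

P_X ≈ 809 kg VSS/d

Correct the yield for decay: Y_obs = Y/(1 + k_d θ_c) = 0.687 / (1 + 0.0840 × 7.92) = 0.687 / 1.665 = 0.4125.
Substrate removed = Q·(S₀ − S) = 2810 m³/d × (711 − 12.8) g/m³ = 1.96×10^6 g/d = 1962 kg/d.
Biomass produced: P_X = Y_obs·Q·ΔS = 0.4125 × 1962 ≈ 809.4 kg VSS/d.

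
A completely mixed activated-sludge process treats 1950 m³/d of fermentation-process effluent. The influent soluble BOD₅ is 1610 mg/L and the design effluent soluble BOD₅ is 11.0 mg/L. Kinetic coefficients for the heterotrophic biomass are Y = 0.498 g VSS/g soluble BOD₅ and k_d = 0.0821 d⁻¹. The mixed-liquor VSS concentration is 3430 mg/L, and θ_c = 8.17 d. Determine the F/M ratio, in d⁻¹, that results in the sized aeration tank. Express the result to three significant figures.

Rearranging the biomass balance for a CMAS with decay, V = Y·Q·ΔS·θ_c / [X·(1+k_d θ_c)] = 0.498 × 1950 × (1610 − 11.0) × 8.17 / [3430 × (1 + 0.0821 × 8.17)] = 1.27×10^7 / 5731 = 2214 m³.
Food-to-microorganism ratio F/M = Q S₀ / (V X) = 1950 × 1610 / (2214 × 3430) = 0.4135 d⁻¹.

F/M ≈ 0.413 d⁻¹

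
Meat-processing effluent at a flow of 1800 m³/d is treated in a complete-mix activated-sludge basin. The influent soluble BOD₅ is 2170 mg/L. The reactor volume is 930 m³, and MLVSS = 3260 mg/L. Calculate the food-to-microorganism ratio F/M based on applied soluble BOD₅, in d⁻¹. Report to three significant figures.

F/M = applied load / biomass = Q·S₀/(V·X) = 1800 × 2170 / (930.0 × 3260) = 1.288 d⁻¹.

F/M ≈ 1.29 d⁻¹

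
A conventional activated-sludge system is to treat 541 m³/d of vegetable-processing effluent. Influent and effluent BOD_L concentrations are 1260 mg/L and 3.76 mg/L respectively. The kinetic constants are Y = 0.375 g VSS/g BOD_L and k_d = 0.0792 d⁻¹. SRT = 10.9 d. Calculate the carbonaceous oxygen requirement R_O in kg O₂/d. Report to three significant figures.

R_O ≈ 485 kg O₂/d

Observed yield with endogenous decay: Y_obs = Y / (1 + k_d·θ_c) = 0.375 / (1 + 0.0792 × 10.9) = 0.375 / 1.863 = 0.2013 g VSS/g BOD_L.
Mass of BOD_L removed per day: Q(S₀ − S) = 541 × 1256 g/m³ = 679.6 kg/d.
Net sludge production P_X = 0.2013 × 679.6 = 136.8 kg VSS/d.
Carbonaceous O₂ demand = substrate oxidised − cell-mass equivalent = 679.6 − 1.42 × 136.8 = 485.4 kg O₂/d.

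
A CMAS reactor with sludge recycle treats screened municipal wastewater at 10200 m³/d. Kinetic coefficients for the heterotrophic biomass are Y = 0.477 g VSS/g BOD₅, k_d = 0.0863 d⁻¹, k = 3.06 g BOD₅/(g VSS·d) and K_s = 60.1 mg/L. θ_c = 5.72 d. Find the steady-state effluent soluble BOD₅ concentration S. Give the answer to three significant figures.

From the Monod/SRT balance for a CMAS, S = K_s·(1+k_d θ_c)/[θ_c·(Y k − k_d) − 1] = 60.1 × (1 + 0.0863 × 5.72) / [5.72 × (0.477 × 3.06 − 0.0863) − 1] = 89.77 / 6.855 = 13.09 mg/L.

S ≈ 13.1 mg/L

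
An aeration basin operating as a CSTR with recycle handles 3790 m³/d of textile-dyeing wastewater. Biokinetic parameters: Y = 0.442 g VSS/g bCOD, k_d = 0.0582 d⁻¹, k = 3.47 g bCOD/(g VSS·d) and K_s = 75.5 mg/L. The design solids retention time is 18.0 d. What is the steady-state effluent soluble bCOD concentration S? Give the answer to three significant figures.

From the Monod/SRT balance for a CMAS, S = K_s·(1+k_d θ_c)/[θ_c·(Y k − k_d) − 1] = 75.5 × (1 + 0.0582 × 18.0) / [18.0 × (0.442 × 3.47 − 0.0582) − 1] = 154.6 / 25.56 = 6.048 mg/L.

S ≈ 6.05 mg/L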